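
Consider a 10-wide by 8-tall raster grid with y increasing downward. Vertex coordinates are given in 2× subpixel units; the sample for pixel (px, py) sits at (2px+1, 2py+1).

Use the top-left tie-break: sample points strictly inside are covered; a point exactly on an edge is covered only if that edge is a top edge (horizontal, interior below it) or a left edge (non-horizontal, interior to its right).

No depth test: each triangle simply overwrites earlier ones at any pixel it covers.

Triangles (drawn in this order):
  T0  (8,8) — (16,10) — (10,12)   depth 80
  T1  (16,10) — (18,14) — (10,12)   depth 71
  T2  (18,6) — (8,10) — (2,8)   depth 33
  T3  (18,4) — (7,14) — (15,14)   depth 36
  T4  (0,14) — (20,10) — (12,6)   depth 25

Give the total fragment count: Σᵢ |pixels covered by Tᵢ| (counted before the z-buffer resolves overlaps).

T0:
  2·area = 28
  edge (8, 8)→(16, 10): d=(8,2) right/bottom  bias=-1
  edge (16, 10)→(10, 12): d=(-6,2) right/bottom  bias=-1
  edge (10, 12)→(8, 8): d=(-2,-4) top-left  bias=+0
    (4,4)@(9, 9): e=[6,20,2] → #
    (5,4)@(11, 9): e=[2,16,10] → #
    (6,4)@(13, 9): e=[-2,12,18] → ·
    (9,4)@(19, 9): e=[-14,0,42] → ·  [on edge]
    (4,5)@(9, 11): e=[22,8,-2] → ·
    (5,5)@(11, 11): e=[18,4,6] → #
    (6,5)@(13, 11): e=[14,0,14] → ·  [on edge]
    (3,6)@(7, 13): e=[42,0,-14] → ·  [on edge]
    (5,6)@(11, 13): e=[34,-8,2] → ·
    (0,7)@(1, 15): e=[70,0,-42] → ·  [on edge]
  covered (3 px):
    · · · · · · · · · ·
    · · · · · · · · · ·
    · · · · · · · · · ·
    · · · · · · · · · ·
    · · · · # # · · · ·
    · · · · · # · · · ·
    · · · · · · · · · ·
    · · · · · · · · · ·
T1:
  2·area = 28
  edge (16, 10)→(18, 14): d=(2,4) right/bottom  bias=-1
  edge (18, 14)→(10, 12): d=(-8,-2) top-left  bias=+0
  edge (10, 12)→(16, 10): d=(6,-2) top-left  bias=+0
    (9,4)@(19, 9): e=[-14,42,0] → ·  [on edge]
    (6,5)@(13, 11): e=[14,14,0] → #  [on edge]
    (7,5)@(15, 11): e=[6,18,4] → #
    (8,5)@(17, 11): e=[-2,22,8] → ·
    (3,6)@(7, 13): e=[42,-14,0] → ·  [on edge]
    (6,6)@(13, 13): e=[18,-2,12] → ·
    (7,6)@(15, 13): e=[10,2,16] → #
    (8,6)@(17, 13): e=[2,6,20] → #
    (9,6)@(19, 13): e=[-6,10,24] → ·
    (0,7)@(1, 15): e=[70,-42,0] → ·  [on edge]
    (7,7)@(15, 15): e=[14,-14,28] → ·
    (8,7)@(17, 15): e=[6,-10,32] → ·
  covered (4 px):
    · · · · · · · · · ·
    · · · · · · · · · ·
    · · · · · · · · · ·
    · · · · · · · · · ·
    · · · · · · · · · ·
    · · · · · · # # · ·
    · · · · · · · # # ·
    · · · · · · · · · ·
T2:
  2·area = 44
  edge (18, 6)→(8, 10): d=(-10,4) right/bottom  bias=-1
  edge (8, 10)→(2, 8): d=(-6,-2) top-left  bias=+0
  edge (2, 8)→(18, 6): d=(16,-2) top-left  bias=+0
    (5,3)@(11, 7): e=[18,24,2] → #
    (6,3)@(13, 7): e=[10,28,6] → #
    (7,3)@(15, 7): e=[2,32,10] → #
    (8,3)@(17, 7): e=[-6,36,14] → ·
    (2,4)@(5, 9): e=[22,0,22] → #  [on edge]
    (3,4)@(7, 9): e=[14,4,26] → #
    (4,4)@(9, 9): e=[6,8,30] → #
    (5,4)@(11, 9): e=[-2,12,34] → ·
    (6,4)@(13, 9): e=[-10,16,38] → ·
    (7,4)@(15, 9): e=[-18,20,42] → ·
    (2,5)@(5, 11): e=[2,-12,54] → ·
    (3,5)@(7, 11): e=[-6,-8,58] → ·
    (5,5)@(11, 11): e=[-22,0,66] → ·  [on edge]
    (8,6)@(17, 13): e=[-66,0,110] → ·  [on edge]
  covered (6 px):
    · · · · · · · · · ·
    · · · · · · · · · ·
    · · · · · · · · · ·
    · · · · · # # # · ·
    · · # # # · · · · ·
    · · · · · · · · · ·
    · · · · · · · · · ·
    · · · · · · · · · ·
T3:
  2·area = 80  (B↔C swapped to make it positive)
  edge (18, 4)→(15, 14): d=(-3,10) right/bottom  bias=-1
  edge (15, 14)→(7, 14): d=(-8,0) right/bottom  bias=-1
  edge (7, 14)→(18, 4): d=(11,-10) top-left  bias=+0
    (8,2)@(17, 5): e=[7,72,1] → #
    (9,2)@(19, 5): e=[-13,72,21] → ·
    (7,3)@(15, 7): e=[21,56,3] → #
    (9,3)@(19, 7): e=[-19,56,43] → ·
    (6,4)@(13, 9): e=[35,40,5] → #
    (8,4)@(17, 9): e=[-5,40,45] → ·
    (5,5)@(11, 11): e=[49,24,7] → #
    (8,5)@(17, 11): e=[-11,24,67] → ·
    (4,6)@(9, 13): e=[63,8,9] → #
    (8,6)@(17, 13): e=[-17,8,89] → ·
    (4,7)@(9, 15): e=[57,-8,31] → ·
    (5,7)@(11, 15): e=[37,-8,51] → ·
  covered (12 px):
    · · · · · · · · · ·
    · · · · · · · · · ·
    · · · · · · · · # ·
    · · · · · · · # # ·
    · · · · · · # # · ·
    · · · · · # # # · ·
    · · · · # # # # · ·
    · · · · · · · · · ·
T4:
  2·area = 112  (B↔C swapped to make it positive)
  edge (0, 14)→(12, 6): d=(12,-8) top-left  bias=+0
  edge (12, 6)→(20, 10): d=(8,4) right/bottom  bias=-1
  edge (20, 10)→(0, 14): d=(-20,4) right/bottom  bias=-1
    (5,3)@(11, 7): e=[4,12,96] → #
    (6,3)@(13, 7): e=[20,4,88] → #
    (7,3)@(15, 7): e=[36,-4,80] → ·
    (4,4)@(9, 9): e=[12,36,64] → #
    (7,4)@(15, 9): e=[60,12,40] → #
    (8,4)@(17, 9): e=[76,4,32] → #
    (9,4)@(19, 9): e=[92,-4,24] → ·
    (2,5)@(5, 11): e=[4,68,40] → #
    (3,5)@(7, 11): e=[20,60,32] → #
    (7,5)@(15, 11): e=[84,28,0] → ·  [on edge]
    (8,5)@(17, 11): e=[100,20,-8] → ·
    (1,6)@(3, 13): e=[12,92,8] → #
    (2,6)@(5, 13): e=[28,84,0] → ·  [on edge]
  covered (13 px):
    · · · · · · · · · ·
    · · · · · · · · · ·
    · · · · · · · · · ·
    · · · · · # # · · ·
    · · · · # # # # # ·
    · · # # # # # · · ·
    · # · · · · · · · ·
    · · · · · · · · · ·

Answer: 38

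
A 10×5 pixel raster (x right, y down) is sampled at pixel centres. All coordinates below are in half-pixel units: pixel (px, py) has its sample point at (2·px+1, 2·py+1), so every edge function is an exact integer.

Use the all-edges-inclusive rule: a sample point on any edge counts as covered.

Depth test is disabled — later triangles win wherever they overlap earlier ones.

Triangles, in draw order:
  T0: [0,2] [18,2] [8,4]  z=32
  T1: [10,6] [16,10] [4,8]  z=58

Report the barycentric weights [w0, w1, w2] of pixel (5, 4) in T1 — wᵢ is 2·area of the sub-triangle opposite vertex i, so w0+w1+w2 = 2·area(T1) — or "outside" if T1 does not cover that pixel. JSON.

T0:
  2·area = 36
  edge (0, 2)→(18, 2): d=(18,0) inclusive
  edge (18, 2)→(8, 4): d=(-10,2) inclusive
  edge (8, 4)→(0, 2): d=(-8,-2) inclusive
    (2,1)@(5, 3): e=[18,16,2] → █
    (3,1)@(7, 3): e=[18,12,6] → █
    (4,1)@(9, 3): e=[18,8,10] → █
    (5,1)@(11, 3): e=[18,4,14] → █
    (6,1)@(13, 3): e=[18,0,18] → █  [on edge]
    (7,1)@(15, 3): e=[18,-4,22] → ·
    (1,2)@(3, 5): e=[54,0,-18] → ·  [on edge]
    (2,2)@(5, 5): e=[54,-4,-14] → ·
    (3,2)@(7, 5): e=[54,-8,-10] → ·
    (4,2)@(9, 5): e=[54,-12,-6] → ·
    (5,2)@(11, 5): e=[54,-16,-2] → ·
    (6,2)@(13, 5): e=[54,-20,2] → ·
  covered (5 px):
    · · · · · · · · · ·
    · · █ █ █ █ █ · · ·
    · · · · · · · · · ·
    · · · · · · · · · ·
    · · · · · · · · · ·
T1:
  2·area = 36
  edge (10, 6)→(16, 10): d=(6,4) inclusive
  edge (16, 10)→(4, 8): d=(-12,-2) inclusive
  edge (4, 8)→(10, 6): d=(6,-2) inclusive
    (9,1)@(19, 3): e=[-54,90,0] → ·  [on edge]
    (6,2)@(13, 5): e=[-18,54,0] → ·  [on edge]
    (3,3)@(7, 7): e=[18,18,0] → █  [on edge]
    (4,3)@(9, 7): e=[10,22,4] → █
    (5,3)@(11, 7): e=[2,26,8] → █
    (6,3)@(13, 7): e=[-6,30,12] → ·
    (0,4)@(1, 9): e=[54,-18,0] → ·  [on edge]
    (3,4)@(7, 9): e=[30,-6,12] → ·
    (4,4)@(9, 9): e=[22,-2,16] → ·
    (5,4)@(11, 9): e=[14,2,20] → █
    (6,4)@(13, 9): e=[6,6,24] → █
    (7,4)@(15, 9): e=[-2,10,28] → ·
  covered (5 px):
    · · · · · · · · · ·
    · · · · · · · · · ·
    · · · · · · · · · ·
    · · · █ █ █ · · · ·
    · · · · · █ █ · · ·

Final: [2,20,14]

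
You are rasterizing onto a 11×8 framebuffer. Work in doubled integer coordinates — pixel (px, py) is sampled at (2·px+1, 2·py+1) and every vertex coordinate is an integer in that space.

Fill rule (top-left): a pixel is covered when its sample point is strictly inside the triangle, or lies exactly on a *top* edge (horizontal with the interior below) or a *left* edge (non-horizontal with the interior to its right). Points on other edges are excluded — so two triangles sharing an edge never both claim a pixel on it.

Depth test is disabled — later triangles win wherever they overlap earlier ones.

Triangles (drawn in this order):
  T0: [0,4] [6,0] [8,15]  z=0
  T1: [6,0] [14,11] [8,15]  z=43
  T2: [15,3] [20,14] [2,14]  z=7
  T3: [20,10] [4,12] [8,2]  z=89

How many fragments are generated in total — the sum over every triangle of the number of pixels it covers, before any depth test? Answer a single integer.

T0:
  2·area = 98
  edge (0, 4)→(6, 0): d=(6,-4) top-left  bias=+0
  edge (6, 0)→(8, 15): d=(2,15) right/bottom  bias=-1
  edge (8, 15)→(0, 4): d=(-8,-11) top-left  bias=+0
    (2,0)@(5, 1): e=[2,17,79] → #
    (3,0)@(7, 1): e=[10,-13,101] → ·
    (1,1)@(3, 3): e=[6,51,41] → #
    (3,1)@(7, 3): e=[22,-9,85] → ·
    (0,2)@(1, 5): e=[10,85,3] → #
    (3,2)@(7, 5): e=[34,-5,69] → ·
    (0,3)@(1, 7): e=[22,89,-13] → ·
    (1,3)@(3, 7): e=[30,59,9] → #
    (3,3)@(7, 7): e=[46,-1,53] → ·
    (1,4)@(3, 9): e=[42,63,-7] → ·
    (2,4)@(5, 9): e=[50,33,15] → #
    (3,4)@(7, 9): e=[58,3,37] → #
  covered (12 px):
    · · # · · · · · · · ·
    · # # · · · · · · · ·
    # # # · · · · · · · ·
    · # # · · · · · · · ·
    · · # # · · · · · · ·
    · · · # · · · · · · ·
    · · · # · · · · · · ·
    · · · · · · · · · · ·
T1:
  2·area = 98
  edge (6, 0)→(14, 11): d=(8,11) right/bottom  bias=-1
  edge (14, 11)→(8, 15): d=(-6,4) right/bottom  bias=-1
  edge (8, 15)→(6, 0): d=(-2,-15) top-left  bias=+0
    (3,1)@(7, 3): e=[13,76,9] → #
    (4,1)@(9, 3): e=[-9,68,39] → ·
    (3,2)@(7, 5): e=[29,64,5] → #
    (4,2)@(9, 5): e=[7,56,35] → #
    (5,2)@(11, 5): e=[-15,48,65] → ·
    (3,3)@(7, 7): e=[45,52,1] → #
    (5,3)@(11, 7): e=[1,36,61] → #
    (6,3)@(13, 7): e=[-21,28,91] → ·
    (3,4)@(7, 9): e=[61,40,-3] → ·
    (4,4)@(9, 9): e=[39,32,27] → #
    (6,4)@(13, 9): e=[-5,16,87] → ·
    (8,4)@(17, 9): e=[-49,0,147] → ·  [on edge]
    (5,6)@(11, 13): e=[49,0,49] → ·  [on edge]
  covered (12 px):
    · · · · · · · · · · ·
    · · · # · · · · · · ·
    · · · # # · · · · · ·
    · · · # # # · · · · ·
    · · · · # # · · · · ·
    · · · · # # # · · · ·
    · · · · # · · · · · ·
    · · · · · · · · · · ·
T2:
  2·area = 198
  edge (15, 3)→(20, 14): d=(5,11) right/bottom  bias=-1
  edge (20, 14)→(2, 14): d=(-18,0) right/bottom  bias=-1
  edge (2, 14)→(15, 3): d=(13,-11) top-left  bias=+0
    (7,1)@(15, 3): e=[0,198,0] → ·  [on edge]
    (6,2)@(13, 5): e=[32,162,4] → #
    (7,2)@(15, 5): e=[10,162,26] → #
    (8,2)@(17, 5): e=[-12,162,48] → ·
    (5,3)@(11, 7): e=[64,126,8] → #
    (8,3)@(17, 7): e=[-2,126,74] → ·
    (4,4)@(9, 9): e=[96,90,12] → #
    (8,4)@(17, 9): e=[8,90,100] → #
    (9,4)@(19, 9): e=[-14,90,122] → ·
    (3,5)@(7, 11): e=[128,54,16] → #
    (9,5)@(19, 11): e=[-4,54,148] → ·
    (2,6)@(5, 13): e=[160,18,20] → #
  covered (24 px):
    · · · · · · · · · · ·
    · · · · · · · · · · ·
    · · · · · · # # · · ·
    · · · · · # # # · · ·
    · · · · # # # # # · ·
    · · · # # # # # # · ·
    · · # # # # # # # # ·
    · · · · · · · · · · ·
T3:
  2·area = 152
  edge (20, 10)→(4, 12): d=(-16,2) right/bottom  bias=-1
  edge (4, 12)→(8, 2): d=(4,-10) top-left  bias=+0
  edge (8, 2)→(20, 10): d=(12,8) right/bottom  bias=-1
    (4,1)@(9, 3): e=[134,14,4] → #
    (5,1)@(11, 3): e=[130,34,-12] → ·
    (3,2)@(7, 5): e=[106,2,44] → #
    (5,2)@(11, 5): e=[98,42,12] → #
    (6,2)@(13, 5): e=[94,62,-4] → ·
    (3,3)@(7, 7): e=[74,10,68] → #
    (6,3)@(13, 7): e=[62,70,20] → #
    (7,3)@(15, 7): e=[58,90,4] → #
    (8,3)@(17, 7): e=[54,110,-12] → ·
    (3,4)@(7, 9): e=[42,18,92] → #
    (8,4)@(17, 9): e=[22,118,12] → #
    (9,4)@(19, 9): e=[18,138,-4] → ·
  covered (19 px):
    · · · · · · · · · · ·
    · · · · # · · · · · ·
    · · · # # # · · · · ·
    · · · # # # # # · · ·
    · · · # # # # # # · ·
    · · # # # # · · · · ·
    · · · · · · · · · · ·
    · · · · · · · · · · ·

Answer: 67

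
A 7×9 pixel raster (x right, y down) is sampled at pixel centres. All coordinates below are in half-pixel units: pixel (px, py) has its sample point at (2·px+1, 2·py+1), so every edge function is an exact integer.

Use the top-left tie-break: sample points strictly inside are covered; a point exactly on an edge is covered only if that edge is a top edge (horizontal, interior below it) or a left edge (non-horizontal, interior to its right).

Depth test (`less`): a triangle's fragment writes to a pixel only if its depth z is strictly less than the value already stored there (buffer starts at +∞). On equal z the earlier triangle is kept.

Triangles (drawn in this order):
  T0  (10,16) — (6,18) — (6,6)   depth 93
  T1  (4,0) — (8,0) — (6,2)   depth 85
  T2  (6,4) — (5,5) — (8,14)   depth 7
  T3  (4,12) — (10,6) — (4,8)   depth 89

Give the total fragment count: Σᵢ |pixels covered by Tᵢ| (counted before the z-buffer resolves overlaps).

T0:
  2·area = 48
  edge (10, 16)→(6, 18): d=(-4,2) right/bottom  bias=-1
  edge (6, 18)→(6, 6): d=(0,-12) top-left  bias=+0
  edge (6, 6)→(10, 16): d=(4,10) right/bottom  bias=-1
    (3,4)@(7, 9): e=[34,12,2] → █
    (4,4)@(9, 9): e=[30,36,-18] → ·
    (3,5)@(7, 11): e=[26,12,10] → █
    (4,5)@(9, 11): e=[22,36,-10] → ·
    (3,6)@(7, 13): e=[18,12,18] → █
    (4,6)@(9, 13): e=[14,36,-2] → ·
    (3,7)@(7, 15): e=[10,12,26] → █
    (4,7)@(9, 15): e=[6,36,6] → █
    (5,7)@(11, 15): e=[2,60,-14] → ·
    (3,8)@(7, 17): e=[2,12,34] → █
    (4,8)@(9, 17): e=[-2,36,14] → ·
  covered (6 px):
    · · · · · · ·
    · · · · · · ·
    · · · · · · ·
    · · · · · · ·
    · · · █ · · ·
    · · · █ · · ·
    · · · █ · · ·
    · · · █ █ · ·
    · · · █ · · ·
T1:
  2·area = 8
  edge (4, 0)→(8, 0): d=(4,0) top-left  bias=+0
  edge (8, 0)→(6, 2): d=(-2,2) right/bottom  bias=-1
  edge (6, 2)→(4, 0): d=(-2,-2) top-left  bias=+0
    (2,0)@(5, 1): e=[4,4,0] → █  [on edge]
    (3,0)@(7, 1): e=[4,0,4] → ·  [on edge]
    (2,1)@(5, 3): e=[12,0,-4] → ·  [on edge]
    (3,1)@(7, 3): e=[12,-4,0] → ·  [on edge]
    (1,2)@(3, 5): e=[20,0,-12] → ·  [on edge]
    (4,2)@(9, 5): e=[20,-12,0] → ·  [on edge]
    (0,3)@(1, 7): e=[28,0,-20] → ·  [on edge]
    (5,3)@(11, 7): e=[28,-20,0] → ·  [on edge]
    (6,4)@(13, 9): e=[36,-28,0] → ·  [on edge]
  covered (1 px):
    · · █ · · · ·
    · · · · · · ·
    · · · · · · ·
    · · · · · · ·
    · · · · · · ·
    · · · · · · ·
    · · · · · · ·
    · · · · · · ·
    · · · · · · ·
T2:
  2·area = 12  (B↔C swapped to make it positive)
  edge (6, 4)→(8, 14): d=(2,10) right/bottom  bias=-1
  edge (8, 14)→(5, 5): d=(-3,-9) top-left  bias=+0
  edge (5, 5)→(6, 4): d=(1,-1) top-left  bias=+0
    (4,0)@(9, 1): e=[-36,48,0] → ·  [on edge]
    (3,1)@(7, 3): e=[-12,24,0] → ·  [on edge]
    (2,2)@(5, 5): e=[12,0,0] → █  [on edge]
    (3,2)@(7, 5): e=[-8,18,2] → ·
    (1,3)@(3, 7): e=[36,-24,0] → ·  [on edge]
    (2,3)@(5, 7): e=[16,-6,2] → ·
    (0,4)@(1, 9): e=[60,-48,0] → ·  [on edge]
    (3,4)@(7, 9): e=[0,6,6] → ·  [on edge]
    (3,5)@(7, 11): e=[4,0,8] → █  [on edge]
    (4,5)@(9, 11): e=[-16,18,10] → ·
    (3,6)@(7, 13): e=[8,-6,10] → ·
    (4,8)@(9, 17): e=[-4,0,16] → ·  [on edge]
  covered (2 px):
    · · · · · · ·
    · · · · · · ·
    · · █ · · · ·
    · · · · · · ·
    · · · · · · ·
    · · · █ · · ·
    · · · · · · ·
    · · · · · · ·
    · · · · · · ·
T3:
  2·area = 24  (B↔C swapped to make it positive)
  edge (4, 12)→(4, 8): d=(0,-4) top-left  bias=+0
  edge (4, 8)→(10, 6): d=(6,-2) top-left  bias=+0
  edge (10, 6)→(4, 12): d=(-6,6) right/bottom  bias=-1
    (6,1)@(13, 3): e=[36,-12,0] → ·  [on edge]
    (5,2)@(11, 5): e=[28,-4,0] → ·  [on edge]
    (6,2)@(13, 5): e=[36,0,-12] → ·  [on edge]
    (3,3)@(7, 7): e=[12,0,12] → █  [on edge]
    (4,3)@(9, 7): e=[20,4,0] → ·  [on edge]
    (0,4)@(1, 9): e=[-12,0,36] → ·  [on edge]
    (2,4)@(5, 9): e=[4,8,12] → █
    (3,4)@(7, 9): e=[12,12,0] → ·  [on edge]
    (2,5)@(5, 11): e=[4,20,0] → ·  [on edge]
    (1,6)@(3, 13): e=[-4,28,0] → ·  [on edge]
    (0,7)@(1, 15): e=[-12,36,0] → ·  [on edge]
  covered (2 px):
    · · · · · · ·
    · · · · · · ·
    · · · · · · ·
    · · · █ · · ·
    · · █ · · · ·
    · · · · · · ·
    · · · · · · ·
    · · · · · · ·
    · · · · · · ·

Result: 11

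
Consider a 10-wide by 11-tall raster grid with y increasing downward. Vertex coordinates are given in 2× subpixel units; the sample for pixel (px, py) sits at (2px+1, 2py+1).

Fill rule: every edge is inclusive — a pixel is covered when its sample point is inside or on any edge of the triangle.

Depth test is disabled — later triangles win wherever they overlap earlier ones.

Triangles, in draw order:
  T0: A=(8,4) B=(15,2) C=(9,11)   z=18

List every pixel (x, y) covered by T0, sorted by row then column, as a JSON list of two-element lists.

T0:
  2·area = 51
  edge (8, 4)→(15, 2): d=(7,-2) inclusive
  edge (15, 2)→(9, 11): d=(-6,9) inclusive
  edge (9, 11)→(8, 4): d=(-1,-7) inclusive
    (6,1)@(13, 3): e=[3,12,36] → #
    (7,1)@(15, 3): e=[7,-6,50] → ·
    (4,2)@(9, 5): e=[9,36,6] → #
    (5,2)@(11, 5): e=[13,18,20] → #
    (6,2)@(13, 5): e=[17,0,34] → #  [on edge]
    (7,2)@(15, 5): e=[21,-18,48] → ·
    (4,3)@(9, 7): e=[23,24,4] → #
    (6,3)@(13, 7): e=[31,-12,32] → ·
    (4,4)@(9, 9): e=[37,12,2] → #
    (5,4)@(11, 9): e=[41,-6,16] → ·
    (4,5)@(9, 11): e=[51,0,0] → #  [on edge]
    (5,5)@(11, 11): e=[55,-18,14] → ·
    (2,8)@(5, 17): e=[85,0,-34] → ·  [on edge]
  covered (8 px):
    · · · · · · · · · ·
    · · · · · · # · · ·
    · · · · # # # · · ·
    · · · · # # · · · ·
    · · · · # · · · · ·
    · · · · # · · · · ·
    · · · · · · · · · ·
    · · · · · · · · · ·
    · · · · · · · · · ·
    · · · · · · · · · ·
    · · · · · · · · · ·

Final: [[6,1],[4,2],[5,2],[6,2],[4,3],[5,3],[4,4],[4,5]]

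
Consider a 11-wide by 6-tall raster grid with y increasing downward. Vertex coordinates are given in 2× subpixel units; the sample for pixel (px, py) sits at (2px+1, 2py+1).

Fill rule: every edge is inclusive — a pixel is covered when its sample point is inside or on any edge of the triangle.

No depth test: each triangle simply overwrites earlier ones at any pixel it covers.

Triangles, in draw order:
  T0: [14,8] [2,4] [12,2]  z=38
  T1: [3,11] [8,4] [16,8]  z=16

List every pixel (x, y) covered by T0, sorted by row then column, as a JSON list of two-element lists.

T0:
  2·area = 64
  edge (14, 8)→(2, 4): d=(-12,-4) inclusive
  edge (2, 4)→(12, 2): d=(10,-2) inclusive
  edge (12, 2)→(14, 8): d=(2,6) inclusive
    (8,0)@(17, 1): e=[96,0,-32] → ·  [on edge]
    (3,1)@(7, 3): e=[32,0,32] → █  [on edge]
    (4,1)@(9, 3): e=[40,4,20] → █
    (5,1)@(11, 3): e=[48,8,8] → █
    (6,1)@(13, 3): e=[56,12,-4] → ·
    (2,2)@(5, 5): e=[0,16,48] → █  [on edge]
    (6,2)@(13, 5): e=[32,32,0] → █  [on edge]
    (7,2)@(15, 5): e=[40,36,-12] → ·
    (2,3)@(5, 7): e=[-24,36,52] → ·
    (3,3)@(7, 7): e=[-16,40,40] → ·
    (4,3)@(9, 7): e=[-8,44,28] → ·
    (5,3)@(11, 7): e=[0,48,16] → █  [on edge]
    (8,4)@(17, 9): e=[0,80,-16] → ·  [on edge]
    (7,5)@(15, 11): e=[-32,96,0] → ·  [on edge]
  covered (10 px):
    · · · · · · · · · · ·
    · · · █ █ █ · · · · ·
    · · █ █ █ █ █ · · · ·
    · · · · · █ █ · · · ·
    · · · · · · · · · · ·
    · · · · · · · · · · ·
T1:
  2·area = 76
  edge (3, 11)→(8, 4): d=(5,-7) inclusive
  edge (8, 4)→(16, 8): d=(8,4) inclusive
  edge (16, 8)→(3, 11): d=(-13,3) inclusive
    (4,2)@(9, 5): e=[12,4,60] → █
    (5,2)@(11, 5): e=[26,-4,54] → ·
    (3,3)@(7, 7): e=[8,28,40] → █
    (5,3)@(11, 7): e=[36,12,28] → █
    (6,3)@(13, 7): e=[50,4,22] → █
    (7,3)@(15, 7): e=[64,-4,16] → ·
    (2,4)@(5, 9): e=[4,52,20] → █
    (6,4)@(13, 9): e=[60,20,-4] → ·
    (1,5)@(3, 11): e=[0,76,0] → █  [on edge]
    (2,5)@(5, 11): e=[14,68,-6] → ·
    (3,5)@(7, 11): e=[28,60,-12] → ·
    (4,5)@(9, 11): e=[42,52,-18] → ·
  covered (10 px):
    · · · · · · · · · · ·
    · · · · · · · · · · ·
    · · · · █ · · · · · ·
    · · · █ █ █ █ · · · ·
    · · █ █ █ █ · · · · ·
    · █ · · · · · · · · ·

Answer: [[3,1],[4,1],[5,1],[2,2],[3,2],[4,2],[5,2],[6,2],[5,3],[6,3]]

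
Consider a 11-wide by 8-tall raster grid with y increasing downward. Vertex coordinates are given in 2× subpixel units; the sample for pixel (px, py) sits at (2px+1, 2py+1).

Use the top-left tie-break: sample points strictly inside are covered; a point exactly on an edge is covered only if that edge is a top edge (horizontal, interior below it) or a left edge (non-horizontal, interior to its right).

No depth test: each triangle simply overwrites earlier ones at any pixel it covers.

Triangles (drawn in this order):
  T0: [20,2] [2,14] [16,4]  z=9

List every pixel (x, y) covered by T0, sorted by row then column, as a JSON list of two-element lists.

T0:
  2·area = 12
  edge (20, 2)→(2, 14): d=(-18,12) right/bottom  bias=-1
  edge (2, 14)→(16, 4): d=(14,-10) top-left  bias=+0
  edge (16, 4)→(20, 2): d=(4,-2) top-left  bias=+0
    (7,2)@(15, 5): e=[6,4,2] → X
    (8,2)@(17, 5): e=[-18,24,6] → .
    (7,3)@(15, 7): e=[-30,32,10] → .
    (4,4)@(9, 9): e=[6,0,6] → X  [on edge]
    (5,4)@(11, 9): e=[-18,20,10] → .
    (4,5)@(9, 11): e=[-30,28,14] → .
  covered (2 px):
    . . . . . . . . . . .
    . . . . . . . . . . .
    . . . . . . . X . . .
    . . . . . . . . . . .
    . . . . X . . . . . .
    . . . . . . . . . . .
    . . . . . . . . . . .
    . . . . . . . . . . .

Final: [[7,2],[4,4]]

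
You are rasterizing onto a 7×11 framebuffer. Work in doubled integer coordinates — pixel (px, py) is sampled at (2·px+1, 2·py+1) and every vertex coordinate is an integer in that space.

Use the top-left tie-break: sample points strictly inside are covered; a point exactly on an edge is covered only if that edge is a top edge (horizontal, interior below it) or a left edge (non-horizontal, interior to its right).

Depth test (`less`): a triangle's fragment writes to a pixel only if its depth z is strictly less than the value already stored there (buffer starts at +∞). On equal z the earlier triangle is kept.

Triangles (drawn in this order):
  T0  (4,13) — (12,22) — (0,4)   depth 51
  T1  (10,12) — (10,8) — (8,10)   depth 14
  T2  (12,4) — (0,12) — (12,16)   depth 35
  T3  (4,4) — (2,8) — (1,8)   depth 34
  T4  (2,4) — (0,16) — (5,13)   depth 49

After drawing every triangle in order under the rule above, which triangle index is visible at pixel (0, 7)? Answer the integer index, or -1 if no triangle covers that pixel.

T0:
  2·area = 36  (B↔C swapped to make it positive)
  edge (4, 13)→(0, 4): d=(-4,-9) top-left  bias=+0
  edge (0, 4)→(12, 22): d=(12,18) right/bottom  bias=-1
  edge (12, 22)→(4, 13): d=(-8,-9) top-left  bias=+0
    (1,4)@(3, 9): e=[7,6,23] → █
    (2,4)@(5, 9): e=[25,-30,41] → ·
    (1,5)@(3, 11): e=[-1,30,7] → ·
    (2,6)@(5, 13): e=[9,18,9] → █
    (3,6)@(7, 13): e=[27,-18,27] → ·
    (2,7)@(5, 15): e=[1,42,-7] → ·
    (3,7)@(7, 15): e=[19,6,11] → █
    (4,7)@(9, 15): e=[37,-30,29] → ·
    (3,8)@(7, 17): e=[11,30,-5] → ·
  covered (3 px):
    · · · · · · ·
    · · · · · · ·
    · · · · · · ·
    · · · · · · ·
    · █ · · · · ·
    · · · · · · ·
    · · █ · · · ·
    · · · █ · · ·
    · · · · · · ·
    · · · · · · ·
    · · · · · · ·
T1:
  2·area = 8  (B↔C swapped to make it positive)
  edge (10, 12)→(8, 10): d=(-2,-2) top-left  bias=+0
  edge (8, 10)→(10, 8): d=(2,-2) top-left  bias=+0
  edge (10, 8)→(10, 12): d=(0,4) right/bottom  bias=-1
    (0,1)@(1, 3): e=[0,-28,36] → ·  [on edge]
    (1,2)@(3, 5): e=[0,-20,28] → ·  [on edge]
    (6,2)@(13, 5): e=[20,0,-12] → ·  [on edge]
    (2,3)@(5, 7): e=[0,-12,20] → ·  [on edge]
    (5,3)@(11, 7): e=[12,0,-4] → ·  [on edge]
    (3,4)@(7, 9): e=[0,-4,12] → ·  [on edge]
    (4,4)@(9, 9): e=[4,0,4] → █  [on edge]
    (5,4)@(11, 9): e=[8,4,-4] → ·
    (3,5)@(7, 11): e=[-4,0,12] → ·  [on edge]
    (4,5)@(9, 11): e=[0,4,4] → █  [on edge]
    (5,5)@(11, 11): e=[4,8,-4] → ·
    (2,6)@(5, 13): e=[-12,0,20] → ·  [on edge]
    (5,6)@(11, 13): e=[0,12,-4] → ·  [on edge]
    (1,7)@(3, 15): e=[-20,0,28] → ·  [on edge]
    (6,7)@(13, 15): e=[0,20,-12] → ·  [on edge]
    (0,8)@(1, 17): e=[-28,0,36] → ·  [on edge]
  covered (2 px):
    · · · · · · ·
    · · · · · · ·
    · · · · · · ·
    · · · · · · ·
    · · · · █ · ·
    · · · · █ · ·
    · · · · · · ·
    · · · · · · ·
    · · · · · · ·
    · · · · · · ·
    · · · · · · ·
T2:
  2·area = 144  (B↔C swapped to make it positive)
  edge (12, 4)→(12, 16): d=(0,12) right/bottom  bias=-1
  edge (12, 16)→(0, 12): d=(-12,-4) top-left  bias=+0
  edge (0, 12)→(12, 4): d=(12,-8) top-left  bias=+0
    (5,2)@(11, 5): e=[12,128,4] → █
    (6,2)@(13, 5): e=[-12,136,20] → ·
    (4,3)@(9, 7): e=[36,96,12] → █
    (6,3)@(13, 7): e=[-12,112,44] → ·
    (2,4)@(5, 9): e=[84,56,4] → █
    (3,4)@(7, 9): e=[60,64,20] → █
    (6,4)@(13, 9): e=[-12,88,68] → ·
    (1,5)@(3, 11): e=[108,24,12] → █
    (6,5)@(13, 11): e=[-12,64,92] → ·
    (1,6)@(3, 13): e=[108,0,36] → █  [on edge]
    (6,6)@(13, 13): e=[-12,40,116] → ·
    (1,7)@(3, 15): e=[108,-24,60] → ·
    (4,7)@(9, 15): e=[36,0,108] → █  [on edge]
  covered (19 px):
    · · · · · · ·
    · · · · · · ·
    · · · · · █ ·
    · · · · █ █ ·
    · · █ █ █ █ ·
    · █ █ █ █ █ ·
    · █ █ █ █ █ ·
    · · · · █ █ ·
    · · · · · · ·
    · · · · · · ·
    · · · · · · ·
T3:
  2·area = 4
  edge (4, 4)→(2, 8): d=(-2,4) right/bottom  bias=-1
  edge (2, 8)→(1, 8): d=(-1,0) right/bottom  bias=-1
  edge (1, 8)→(4, 4): d=(3,-4) top-left  bias=+0
  covered (0 px):
    · · · · · · ·
    · · · · · · ·
    · · · · · · ·
    · · · · · · ·
    · · · · · · ·
    · · · · · · ·
    · · · · · · ·
    · · · · · · ·
    · · · · · · ·
    · · · · · · ·
    · · · · · · ·
T4:
  2·area = 54  (B↔C swapped to make it positive)
  edge (2, 4)→(5, 13): d=(3,9) right/bottom  bias=-1
  edge (5, 13)→(0, 16): d=(-5,3) right/bottom  bias=-1
  edge (0, 16)→(2, 4): d=(2,-12) top-left  bias=+0
    (0,0)@(1, 1): e=[0,72,-18] → ·  [on edge]
    (1,3)@(3, 7): e=[0,36,18] → ·  [on edge]
    (1,4)@(3, 9): e=[6,26,22] → █
    (2,4)@(5, 9): e=[-12,20,46] → ·
    (0,5)@(1, 11): e=[30,22,2] → █
    (2,5)@(5, 11): e=[-6,10,50] → ·
    (0,6)@(1, 13): e=[36,12,6] → █
    (2,6)@(5, 13): e=[0,0,54] → ·  [on edge]
    (0,7)@(1, 15): e=[42,2,10] → █
    (1,7)@(3, 15): e=[24,-4,34] → ·
    (0,8)@(1, 17): e=[48,-8,14] → ·
    (3,9)@(7, 19): e=[0,-36,90] → ·  [on edge]
  covered (6 px):
    · · · · · · ·
    · · · · · · ·
    · · · · · · ·
    · · · · · · ·
    · █ · · · · ·
    █ █ · · · · ·
    █ █ · · · · ·
    █ · · · · · ·
    · · · · · · ·
    · · · · · · ·
    · · · · · · ·

Z-buffer (winner per pixel, '.' = empty):
  . . . . . . .
  . . . . . . .
  . . . . . 2 .
  . . . . 2 2 .
  . 4 2 2 1 2 .
  4 2 2 2 1 2 .
  4 2 2 2 2 2 .
  4 . . 0 2 2 .
  . . . . . . .
  . . . . . . .
  . . . . . . .

Answer: 4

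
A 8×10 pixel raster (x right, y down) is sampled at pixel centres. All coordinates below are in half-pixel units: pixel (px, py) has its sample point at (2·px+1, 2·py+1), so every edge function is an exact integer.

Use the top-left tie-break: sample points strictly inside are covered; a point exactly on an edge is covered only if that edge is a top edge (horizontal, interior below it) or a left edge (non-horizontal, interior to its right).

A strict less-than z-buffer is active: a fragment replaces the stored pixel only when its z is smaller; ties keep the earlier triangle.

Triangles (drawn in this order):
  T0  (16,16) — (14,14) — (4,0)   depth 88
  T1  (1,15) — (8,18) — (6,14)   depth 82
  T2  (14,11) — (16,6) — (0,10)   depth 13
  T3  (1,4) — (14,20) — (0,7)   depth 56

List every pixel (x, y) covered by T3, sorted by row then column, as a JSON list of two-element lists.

T0:
  2·area = 8
  edge (16, 16)→(14, 14): d=(-2,-2) top-left  bias=+0
  edge (14, 14)→(4, 0): d=(-10,-14) top-left  bias=+0
  edge (4, 0)→(16, 16): d=(12,16) right/bottom  bias=-1
    (0,0)@(1, 1): e=[0,-52,60] → ·  [on edge]
    (1,1)@(3, 3): e=[0,-44,52] → ·  [on edge]
    (2,2)@(5, 5): e=[0,-36,44] → ·  [on edge]
    (3,3)@(7, 7): e=[0,-28,36] → ·  [on edge]
    (4,3)@(9, 7): e=[4,0,4] → #  [on edge]
    (5,3)@(11, 7): e=[8,28,-28] → ·
    (4,4)@(9, 9): e=[0,-20,28] → ·  [on edge]
    (5,5)@(11, 11): e=[0,-12,20] → ·  [on edge]
    (6,6)@(13, 13): e=[0,-4,12] → ·  [on edge]
    (7,7)@(15, 15): e=[0,4,4] → #  [on edge]
    (7,8)@(15, 17): e=[-4,-16,28] → ·
  covered (2 px):
    · · · · · · · ·
    · · · · · · · ·
    · · · · · · · ·
    · · · · # · · ·
    · · · · · · · ·
    · · · · · · · ·
    · · · · · · · ·
    · · · · · · · #
    · · · · · · · ·
    · · · · · · · ·
T1:
  2·area = 22  (B↔C swapped to make it positive)
  edge (1, 15)→(6, 14): d=(5,-1) top-left  bias=+0
  edge (6, 14)→(8, 18): d=(2,4) right/bottom  bias=-1
  edge (8, 18)→(1, 15): d=(-7,-3) top-left  bias=+0
    (5,6)@(11, 13): e=[0,-22,44] → ·  [on edge]
    (0,7)@(1, 15): e=[0,22,0] → #  [on edge]
    (1,7)@(3, 15): e=[2,14,6] → #
    (2,7)@(5, 15): e=[4,6,12] → #
    (3,7)@(7, 15): e=[6,-2,18] → ·
    (0,8)@(1, 17): e=[10,26,-14] → ·
    (1,8)@(3, 17): e=[12,18,-8] → ·
    (2,8)@(5, 17): e=[14,10,-2] → ·
    (3,8)@(7, 17): e=[16,2,4] → #
    (4,8)@(9, 17): e=[18,-6,10] → ·
    (3,9)@(7, 19): e=[26,6,-10] → ·
  covered (4 px):
    · · · · · · · ·
    · · · · · · · ·
    · · · · · · · ·
    · · · · · · · ·
    · · · · · · · ·
    · · · · · · · ·
    · · · · · · · ·
    # # # · · · · ·
    · · · # · · · ·
    · · · · · · · ·
T2:
  2·area = 72  (B↔C swapped to make it positive)
  edge (14, 11)→(0, 10): d=(-14,-1) top-left  bias=+0
  edge (0, 10)→(16, 6): d=(16,-4) top-left  bias=+0
  edge (16, 6)→(14, 11): d=(-2,5) right/bottom  bias=-1
    (6,3)@(13, 7): e=[55,4,13] → #
    (7,3)@(15, 7): e=[57,12,3] → #
    (2,4)@(5, 9): e=[19,4,49] → #
    (3,4)@(7, 9): e=[21,12,39] → #
    (4,4)@(9, 9): e=[23,20,29] → #
    (5,4)@(11, 9): e=[25,28,19] → #
    (7,4)@(15, 9): e=[29,44,-1] → ·
    (2,5)@(5, 11): e=[-9,36,45] → ·
    (3,5)@(7, 11): e=[-7,44,35] → ·
    (4,5)@(9, 11): e=[-5,52,25] → ·
    (5,5)@(11, 11): e=[-3,60,15] → ·
    (6,5)@(13, 11): e=[-1,68,5] → ·
  covered (7 px):
    · · · · · · · ·
    · · · · · · · ·
    · · · · · · · ·
    · · · · · · # #
    · · # # # # # ·
    · · · · · · · ·
    · · · · · · · ·
    · · · · · · · ·
    · · · · · · · ·
    · · · · · · · ·
T3:
  2·area = 55
  edge (1, 4)→(14, 20): d=(13,16) right/bottom  bias=-1
  edge (14, 20)→(0, 7): d=(-14,-13) top-left  bias=+0
  edge (0, 7)→(1, 4): d=(1,-3) top-left  bias=+0
    (0,2)@(1, 5): e=[13,41,1] → #
    (1,2)@(3, 5): e=[-19,67,7] → ·
    (0,3)@(1, 7): e=[39,13,3] → #
    (1,3)@(3, 7): e=[7,39,9] → #
    (2,3)@(5, 7): e=[-25,65,15] → ·
    (0,4)@(1, 9): e=[65,-15,5] → ·
    (1,4)@(3, 9): e=[33,11,11] → #
    (2,4)@(5, 9): e=[1,37,17] → #
    (3,4)@(7, 9): e=[-31,63,23] → ·
    (1,5)@(3, 11): e=[59,-17,13] → ·
    (2,5)@(5, 11): e=[27,9,19] → #
    (3,5)@(7, 11): e=[-5,35,25] → ·
  covered (10 px):
    · · · · · · · ·
    · · · · · · · ·
    # · · · · · · ·
    # # · · · · · ·
    · # # · · · · ·
    · · # · · · · ·
    · · · # · · · ·
    · · · · # · · ·
    · · · · · # · ·
    · · · · · · # ·

Final: [[0,2],[0,3],[1,3],[1,4],[2,4],[2,5],[3,6],[4,7],[5,8],[6,9]]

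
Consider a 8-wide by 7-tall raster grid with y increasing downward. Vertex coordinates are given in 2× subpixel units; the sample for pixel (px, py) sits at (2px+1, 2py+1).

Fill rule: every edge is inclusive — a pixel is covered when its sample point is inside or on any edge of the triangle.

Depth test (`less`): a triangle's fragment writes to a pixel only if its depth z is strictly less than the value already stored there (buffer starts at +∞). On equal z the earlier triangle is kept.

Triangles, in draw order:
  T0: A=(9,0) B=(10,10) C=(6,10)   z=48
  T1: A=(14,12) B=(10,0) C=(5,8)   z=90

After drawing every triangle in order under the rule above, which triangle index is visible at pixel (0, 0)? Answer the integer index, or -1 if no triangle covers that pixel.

T0:
  2·area = 40
  edge (9, 0)→(10, 10): d=(1,10) inclusive
  edge (10, 10)→(6, 10): d=(-4,0) inclusive
  edge (6, 10)→(9, 0): d=(3,-10) inclusive
    (4,0)@(9, 1): e=[1,36,3] → #
    (5,0)@(11, 1): e=[-19,36,23] → ·
    (4,1)@(9, 3): e=[3,28,9] → #
    (5,1)@(11, 3): e=[-17,28,29] → ·
    (4,2)@(9, 5): e=[5,20,15] → #
    (5,2)@(11, 5): e=[-15,20,35] → ·
    (3,3)@(7, 7): e=[27,12,1] → #
    (5,3)@(11, 7): e=[-13,12,41] → ·
    (3,4)@(7, 9): e=[29,4,7] → #
    (5,4)@(11, 9): e=[-11,4,47] → ·
    (3,5)@(7, 11): e=[31,-4,13] → ·
    (4,5)@(9, 11): e=[11,-4,33] → ·
  covered (7 px):
    · · · · # · · ·
    · · · · # · · ·
    · · · · # · · ·
    · · · # # · · ·
    · · · # # · · ·
    · · · · · · · ·
    · · · · · · · ·
T1:
  2·area = 92  (B↔C swapped to make it positive)
  edge (14, 12)→(5, 8): d=(-9,-4) inclusive
  edge (5, 8)→(10, 0): d=(5,-8) inclusive
  edge (10, 0)→(14, 12): d=(4,12) inclusive
    (4,1)@(9, 3): e=[61,7,24] → #
    (5,1)@(11, 3): e=[69,23,0] → #  [on edge]
    (6,1)@(13, 3): e=[77,39,-24] → ·
    (3,2)@(7, 5): e=[35,1,56] → #
    (6,2)@(13, 5): e=[59,49,-16] → ·
    (3,3)@(7, 7): e=[17,11,64] → #
    (6,3)@(13, 7): e=[41,59,-8] → ·
    (3,4)@(7, 9): e=[-1,21,72] → ·
    (4,4)@(9, 9): e=[7,37,48] → #
    (6,4)@(13, 9): e=[23,69,0] → #  [on edge]
    (7,4)@(15, 9): e=[31,85,-24] → ·
    (4,5)@(9, 11): e=[-11,47,56] → ·
  covered (12 px):
    · · · · · · · ·
    · · · · # # · ·
    · · · # # # · ·
    · · · # # # · ·
    · · · · # # # ·
    · · · · · · # ·
    · · · · · · · ·

Z-buffer (winner per pixel, '.' = empty):
  . . . . 0 . . .
  . . . . 0 1 . .
  . . . 1 0 1 . .
  . . . 0 0 1 . .
  . . . 0 0 1 1 .
  . . . . . . 1 .
  . . . . . . . .

Answer: -1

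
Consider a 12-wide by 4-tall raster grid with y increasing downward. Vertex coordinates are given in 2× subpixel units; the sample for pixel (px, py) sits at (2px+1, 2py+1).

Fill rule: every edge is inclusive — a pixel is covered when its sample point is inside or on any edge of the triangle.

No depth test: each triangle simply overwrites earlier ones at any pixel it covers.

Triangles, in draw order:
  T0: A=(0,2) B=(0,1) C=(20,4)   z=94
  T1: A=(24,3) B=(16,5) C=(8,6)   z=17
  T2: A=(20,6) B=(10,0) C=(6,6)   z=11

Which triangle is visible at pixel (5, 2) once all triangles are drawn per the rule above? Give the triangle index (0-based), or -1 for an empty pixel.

T0:
  2·area = 20
  edge (0, 2)→(0, 1): d=(0,-1) inclusive
  edge (0, 1)→(20, 4): d=(20,3) inclusive
  edge (20, 4)→(0, 2): d=(-20,-2) inclusive
    (5,1)@(11, 3): e=[11,7,2] → █
    (6,1)@(13, 3): e=[13,1,6] → █
    (7,1)@(15, 3): e=[15,-5,10] → ·
    (5,2)@(11, 5): e=[11,47,-38] → ·
    (6,2)@(13, 5): e=[13,41,-34] → ·
  covered (2 px):
    · · · · · · · · · · · ·
    · · · · · █ █ · · · · ·
    · · · · · · · · · · · ·
    · · · · · · · · · · · ·
T1:
  2·area = 8
  edge (24, 3)→(16, 5): d=(-8,2) inclusive
  edge (16, 5)→(8, 6): d=(-8,1) inclusive
  edge (8, 6)→(24, 3): d=(16,-3) inclusive
    (7,2)@(15, 5): e=[2,1,5] → █
    (8,2)@(17, 5): e=[-2,-1,11] → ·
    (7,3)@(15, 7): e=[-14,-15,37] → ·
  covered (1 px):
    · · · · · · · · · · · ·
    · · · · · · · · · · · ·
    · · · · · · · █ · · · ·
    · · · · · · · · · · · ·
T2:
  2·area = 84  (B↔C swapped to make it positive)
  edge (20, 6)→(6, 6): d=(-14,0) inclusive
  edge (6, 6)→(10, 0): d=(4,-6) inclusive
  edge (10, 0)→(20, 6): d=(10,6) inclusive
    (5,0)@(11, 1): e=[70,10,4] → █
    (6,0)@(13, 1): e=[70,22,-8] → ·
    (4,1)@(9, 3): e=[42,6,36] → █
    (6,1)@(13, 3): e=[42,30,12] → █
    (7,1)@(15, 3): e=[42,42,0] → █  [on edge]
    (8,1)@(17, 3): e=[42,54,-12] → ·
    (3,2)@(7, 5): e=[14,2,68] → █
    (8,2)@(17, 5): e=[14,62,8] → █
    (9,2)@(19, 5): e=[14,74,-4] → ·
    (3,3)@(7, 7): e=[-14,10,88] → ·
    (4,3)@(9, 7): e=[-14,22,76] → ·
    (5,3)@(11, 7): e=[-14,34,64] → ·
  covered (11 px):
    · · · · · █ · · · · · ·
    · · · · █ █ █ █ · · · ·
    · · · █ █ █ █ █ █ · · ·
    · · · · · · · · · · · ·

Z-buffer (winner per pixel, '.' = empty):
  . . . . . 2 . . . . . .
  . . . . 2 2 2 2 . . . .
  . . . 2 2 2 2 2 2 . . .
  . . . . . . . . . . . .

Answer: 2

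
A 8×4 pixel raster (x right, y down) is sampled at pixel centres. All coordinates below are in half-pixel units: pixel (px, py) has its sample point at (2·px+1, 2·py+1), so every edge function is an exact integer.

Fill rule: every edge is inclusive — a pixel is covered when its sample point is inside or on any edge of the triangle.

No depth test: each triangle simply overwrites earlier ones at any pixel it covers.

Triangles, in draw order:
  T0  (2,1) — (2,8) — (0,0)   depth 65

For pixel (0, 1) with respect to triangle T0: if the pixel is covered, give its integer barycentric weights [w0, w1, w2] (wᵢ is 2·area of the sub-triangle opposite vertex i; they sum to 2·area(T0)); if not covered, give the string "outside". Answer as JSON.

T0:
  2·area = 14
  edge (2, 1)→(2, 8): d=(0,7) inclusive
  edge (2, 8)→(0, 0): d=(-2,-8) inclusive
  edge (0, 0)→(2, 1): d=(2,1) inclusive
    (0,0)@(1, 1): e=[7,6,1] → #
    (1,0)@(3, 1): e=[-7,22,-1] → ·
    (0,1)@(1, 3): e=[7,2,5] → #
    (1,1)@(3, 3): e=[-7,18,3] → ·
    (0,2)@(1, 5): e=[7,-2,9] → ·
  covered (2 px):
    # · · · · · · ·
    # · · · · · · ·
    · · · · · · · ·
    · · · · · · · ·

Answer: [2,5,7]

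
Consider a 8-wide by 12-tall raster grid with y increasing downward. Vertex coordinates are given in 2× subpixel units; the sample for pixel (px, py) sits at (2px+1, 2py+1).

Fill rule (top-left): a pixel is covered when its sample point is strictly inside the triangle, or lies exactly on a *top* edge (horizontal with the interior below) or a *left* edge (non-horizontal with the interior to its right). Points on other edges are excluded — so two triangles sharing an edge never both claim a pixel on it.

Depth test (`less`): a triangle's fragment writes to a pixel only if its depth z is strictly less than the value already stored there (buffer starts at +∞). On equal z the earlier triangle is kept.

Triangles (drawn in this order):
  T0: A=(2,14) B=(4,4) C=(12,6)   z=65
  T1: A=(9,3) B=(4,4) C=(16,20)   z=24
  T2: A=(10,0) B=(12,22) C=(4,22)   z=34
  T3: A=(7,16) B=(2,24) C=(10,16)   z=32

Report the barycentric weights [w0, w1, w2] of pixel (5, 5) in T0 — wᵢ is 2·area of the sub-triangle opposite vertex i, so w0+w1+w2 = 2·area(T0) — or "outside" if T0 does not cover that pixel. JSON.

T0:
  2·area = 84
  edge (2, 14)→(4, 4): d=(2,-10) top-left  bias=+0
  edge (4, 4)→(12, 6): d=(8,2) right/bottom  bias=-1
  edge (12, 6)→(2, 14): d=(-10,8) right/bottom  bias=-1
    (2,2)@(5, 5): e=[12,6,66] → #
    (3,2)@(7, 5): e=[32,2,50] → #
    (4,2)@(9, 5): e=[52,-2,34] → ·
    (2,3)@(5, 7): e=[16,22,46] → #
    (4,3)@(9, 7): e=[56,14,14] → #
    (5,3)@(11, 7): e=[76,10,-2] → ·
    (1,4)@(3, 9): e=[0,42,42] → #  [on edge]
    (4,4)@(9, 9): e=[60,30,-6] → ·
    (1,5)@(3, 11): e=[4,58,22] → #
    (3,5)@(7, 11): e=[44,50,-10] → ·
    (1,6)@(3, 13): e=[8,74,2] → #
    (2,6)@(5, 13): e=[28,70,-14] → ·
    (0,9)@(1, 19): e=[0,126,-42] → ·  [on edge]
  covered (11 px):
    · · · · · · · ·
    · · · · · · · ·
    · · # # · · · ·
    · · # # # · · ·
    · # # # · · · ·
    · # # · · · · ·
    · # · · · · · ·
    · · · · · · · ·
    · · · · · · · ·
    · · · · · · · ·
    · · · · · · · ·
    · · · · · · · ·
T1:
  2·area = 92  (B↔C swapped to make it positive)
  edge (9, 3)→(16, 20): d=(7,17) right/bottom  bias=-1
  edge (16, 20)→(4, 4): d=(-12,-16) top-left  bias=+0
  edge (4, 4)→(9, 3): d=(5,-1) top-left  bias=+0
    (4,1)@(9, 3): e=[0,92,0] → ·  [on edge]
    (2,2)@(5, 5): e=[82,4,6] → #
    (3,2)@(7, 5): e=[48,36,8] → #
    (4,2)@(9, 5): e=[14,68,10] → #
    (5,2)@(11, 5): e=[-20,100,12] → ·
    (2,3)@(5, 7): e=[96,-20,16] → ·
    (3,3)@(7, 7): e=[62,12,18] → #
    (5,3)@(11, 7): e=[-6,76,22] → ·
    (3,4)@(7, 9): e=[76,-12,28] → ·
    (4,4)@(9, 9): e=[42,20,30] → #
    (5,4)@(11, 9): e=[8,52,32] → #
    (6,4)@(13, 9): e=[-26,84,34] → ·
  covered (11 px):
    · · · · · · · ·
    · · · · · · · ·
    · · # # # · · ·
    · · · # # · · ·
    · · · · # # · ·
    · · · · · # · ·
    · · · · · # # ·
    · · · · · · # ·
    · · · · · · · ·
    · · · · · · · ·
    · · · · · · · ·
    · · · · · · · ·
T2:
  2·area = 176
  edge (10, 0)→(12, 22): d=(2,22) right/bottom  bias=-1
  edge (12, 22)→(4, 22): d=(-8,0) right/bottom  bias=-1
  edge (4, 22)→(10, 0): d=(6,-22) top-left  bias=+0
    (4,2)@(9, 5): e=[32,136,8] → #
    (5,2)@(11, 5): e=[-12,136,52] → ·
    (4,3)@(9, 7): e=[36,120,20] → #
    (5,3)@(11, 7): e=[-8,120,64] → ·
    (4,4)@(9, 9): e=[40,104,32] → #
    (5,4)@(11, 9): e=[-4,104,76] → ·
    (3,5)@(7, 11): e=[88,88,0] → #  [on edge]
    (5,5)@(11, 11): e=[0,88,88] → ·  [on edge]
    (3,6)@(7, 13): e=[92,72,12] → #
    (5,6)@(11, 13): e=[4,72,100] → #
    (6,6)@(13, 13): e=[-40,72,144] → ·
    (3,7)@(7, 15): e=[96,56,24] → #
  covered (22 px):
    · · · · · · · ·
    · · · · · · · ·
    · · · · # · · ·
    · · · · # · · ·
    · · · · # · · ·
    · · · # # · · ·
    · · · # # # · ·
    · · · # # # · ·
    · · · # # # · ·
    · · # # # # · ·
    · · # # # # · ·
    · · · · · · · ·
T3:
  2·area = 24  (B↔C swapped to make it positive)
  edge (7, 16)→(10, 16): d=(3,0) top-left  bias=+0
  edge (10, 16)→(2, 24): d=(-8,8) right/bottom  bias=-1
  edge (2, 24)→(7, 16): d=(5,-8) top-left  bias=+0
    (7,5)@(15, 11): e=[-15,0,39] → ·  [on edge]
    (6,6)@(13, 13): e=[-9,0,33] → ·  [on edge]
    (5,7)@(11, 15): e=[-3,0,27] → ·  [on edge]
    (3,8)@(7, 17): e=[3,16,5] → #
    (4,8)@(9, 17): e=[3,0,21] → ·  [on edge]
    (3,9)@(7, 19): e=[9,0,15] → ·  [on edge]
    (2,10)@(5, 21): e=[15,0,9] → ·  [on edge]
    (1,11)@(3, 23): e=[21,0,3] → ·  [on edge]
  covered (1 px):
    · · · · · · · ·
    · · · · · · · ·
    · · · · · · · ·
    · · · · · · · ·
    · · · · · · · ·
    · · · · · · · ·
    · · · · · · · ·
    · · · · · · · ·
    · · · # · · · ·
    · · · · · · · ·
    · · · · · · · ·
    · · · · · · · ·

Result: "outside"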